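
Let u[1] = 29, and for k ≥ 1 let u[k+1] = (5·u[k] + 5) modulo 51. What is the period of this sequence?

16

We have u[1] = 29, u[2] = 48, u[3] = 41, u[4] = 6, u[5] = 35, u[6] = 27, u[7] = 38, u[8] = 42, u[9] = 11, u[10] = 9, u[11] = 50, u[12] = 0, u[13] = 5, u[14] = 30, u[15] = 2, u[16] = 15, u[17] = 29.
The sequence repeats with period 16.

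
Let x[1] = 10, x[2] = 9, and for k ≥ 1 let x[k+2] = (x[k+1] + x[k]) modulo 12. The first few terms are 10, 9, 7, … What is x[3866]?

9

We have x[1] = 10; x[2] = 9; x[3] = 7; x[4] = 4; x[5] = 11; x[6] = 3; x[7] = 2; x[8] = 5; x[9] = 7; x[10] = 0; x[11] = 7; x[12] = 7; x[13] = 2; x[14] = 9; x[15] = 11; x[16] = 8; x[17] = 7; x[18] = 3; x[19] = 10; x[20] = 1; x[21] = 11; x[22] = 0; x[23] = 11; x[24] = 11; x[25] = 10; x[26] = 9.
The sequence repeats with period 24.
So x[3866] = x[1 + ((3866-1) mod 24)] = x[2] = 9.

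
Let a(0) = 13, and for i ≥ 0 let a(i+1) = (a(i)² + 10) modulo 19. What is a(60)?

16

We have a(0) = 13,  a(1) = 8,  a(2) = 17,  a(3) = 14,  a(4) = 16,  a(5) = 0,  a(6) = 10,  a(7) = 15,  a(8) = 7,  a(9) = 2,  a(10) = 14.
Since a(10) = a(3) = 14, the sequence is eventually periodic: after a pre-period of length 3 it cycles with period 7.
For i ≥ 3, a(i) depends only on (i - 3) mod 7. (60 - 3) mod 7 = 1, so a(60) = a(4) = 16.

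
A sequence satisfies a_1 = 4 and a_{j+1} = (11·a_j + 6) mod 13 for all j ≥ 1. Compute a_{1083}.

a_1 = 4, a_2 = 11, a_3 = 10, a_4 = 12, a_5 = 8, a_6 = 3, a_7 = 0, a_8 = 6, a_9 = 7, a_{10} = 5, a_{11} = 9, a_{12} = 1, a_{13} = 4.
Since a_{13} = a_1 = 4, the sequence is periodic with period 12.
So a_{1083} = a_{1 + ((1083-1) mod 12)} = a_3 = 10.

10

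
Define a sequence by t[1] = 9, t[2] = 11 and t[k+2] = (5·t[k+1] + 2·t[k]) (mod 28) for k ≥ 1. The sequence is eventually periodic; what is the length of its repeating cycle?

48

t[1] = 9; t[2] = 11; t[3] = 17; t[4] = 23; t[5] = 9; t[6] = 7; t[7] = 25; t[8] = 27; t[9] = 17; t[10] = 27; t[11] = 1; t[12] = 3; t[13] = 17; t[14] = 7; t[15] = 13; t[16] = 23; t[17] = 1; t[18] = 23; t[19] = 5; t[20] = 15; t[21] = 1; t[22] = 7; t[23] = 9; t[24] = 3; t[25] = 5; t[26] = 3; t[27] = 25; t[28] = 19; t[29] = 5; t[30] = 7; t[31] = 17; t[32] = 15; t[33] = 25; t[34] = 15; t[35] = 13; t[36] = 11; t[37] = 25; t[38] = 7; t[39] = 1; t[40] = 19; t[41] = 13; t[42] = 19; t[43] = 9; t[44] = 27; t[45] = 13; t[46] = 7; t[47] = 5; t[48] = 11; t[49] = 9; t[50] = 11.
The sequence repeats with period 48.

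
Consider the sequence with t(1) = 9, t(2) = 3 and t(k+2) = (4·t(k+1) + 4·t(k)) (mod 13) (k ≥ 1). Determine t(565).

11

t(1) = 9, t(2) = 3, t(3) = 9, t(4) = 9, t(5) = 7, t(6) = 12, t(7) = 11, t(8) = 1, t(9) = 9, t(10) = 1, t(11) = 1, t(12) = 8, t(13) = 10, t(14) = 7, t(15) = 3, t(16) = 1, t(17) = 3, t(18) = 3, t(19) = 11, t(20) = 4, t(21) = 8, t(22) = 9, t(23) = 3.
The sequence repeats with period 21.
So t(565) = t(1 + ((565-1) mod 21)) = t(19) = 11.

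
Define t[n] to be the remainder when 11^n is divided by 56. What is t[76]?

t[0] = 1; t[1] = 11; t[2] = 9; t[3] = 43; t[4] = 25; t[5] = 51; t[6] = 1.
Since t[6] = t[0] = 1, the sequence is periodic with period 6.
So t[76] = t[0 + ((76-0) mod 6)] = t[4] = 25.

25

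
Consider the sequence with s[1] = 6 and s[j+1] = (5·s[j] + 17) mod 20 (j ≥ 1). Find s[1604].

17

Listing terms: s[1] = 6,  s[2] = 7,  s[3] = 12,  s[4] = 17,  s[5] = 2,  s[6] = 7.
Since s[6] = s[2] = 7, the sequence is eventually periodic: after a pre-period of length 1 it cycles with period 4.
For j ≥ 2, s[j] depends only on (j - 2) mod 4. (1604 - 2) mod 4 = 2, so s[1604] = s[4] = 17.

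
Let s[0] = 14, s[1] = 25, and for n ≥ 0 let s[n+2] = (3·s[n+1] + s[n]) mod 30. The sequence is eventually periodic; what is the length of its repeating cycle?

12

We have s[0] = 14,  s[1] = 25,  s[2] = 29,  s[3] = 22,  s[4] = 5,  s[5] = 7,  s[6] = 26,  s[7] = 25,  s[8] = 11,  s[9] = 28,  s[10] = 5,  s[11] = 13,  s[12] = 14,  s[13] = 25.
Since (s[12], s[13]) = (s[0], s[1]) = (14, 25) (two consecutive terms determine the rest), the sequence is periodic with period 12.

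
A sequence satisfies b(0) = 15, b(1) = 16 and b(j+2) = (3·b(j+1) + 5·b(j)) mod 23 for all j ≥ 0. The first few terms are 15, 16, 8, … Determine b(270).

2

b(0) = 15; b(1) = 16; b(2) = 8; b(3) = 12; b(4) = 7; b(5) = 12; b(6) = 2; b(7) = 20; b(8) = 1; b(9) = 11; b(10) = 15; b(11) = 8; b(12) = 7; b(13) = 15; b(14) = 11; b(15) = 16; b(16) = 11; b(17) = 21; b(18) = 3; b(19) = 22; b(20) = 12; b(21) = 8; b(22) = 15; b(23) = 16.
The sequence repeats with period 22.
So b(270) = b(0 + ((270-0) mod 22)) = b(6) = 2.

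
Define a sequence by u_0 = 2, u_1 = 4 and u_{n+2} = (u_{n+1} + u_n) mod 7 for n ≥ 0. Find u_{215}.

5

We have u_0 = 2,  u_1 = 4,  u_2 = 6,  u_3 = 3,  u_4 = 2,  u_5 = 5,  u_6 = 0,  u_7 = 5,  u_8 = 5,  u_9 = 3,  u_{10} = 1,  u_{11} = 4,  u_{12} = 5,  u_{13} = 2,  u_{14} = 0,  u_{15} = 2,  u_{16} = 2,  u_{17} = 4.
The sequence repeats with period 16.
(215 - 0) mod 16 = 7, so u_{215} = u_7 = 5.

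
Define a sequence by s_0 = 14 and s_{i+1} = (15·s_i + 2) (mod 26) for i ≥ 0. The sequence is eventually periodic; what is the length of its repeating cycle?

s_0 = 14, s_1 = 4, s_2 = 10, s_3 = 22, s_4 = 20, s_5 = 16, s_6 = 8, s_7 = 18, s_8 = 12, s_9 = 0, s_{10} = 2, s_{11} = 6, s_{12} = 14.
The sequence repeats with period 12.

12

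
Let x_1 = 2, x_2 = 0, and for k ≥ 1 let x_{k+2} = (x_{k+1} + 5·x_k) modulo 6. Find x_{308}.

0

We have x_1 = 2, x_2 = 0, x_3 = 4, x_4 = 4, x_5 = 0, x_6 = 2, x_7 = 2, x_8 = 0.
The sequence repeats with period 6.
(308 - 1) mod 6 = 1, so x_{308} = x_2 = 0.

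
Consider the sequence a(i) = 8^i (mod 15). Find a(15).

a(1) = 8, a(2) = 4, a(3) = 2, a(4) = 1, a(5) = 8.
Since a(5) = a(1) = 8, the sequence is periodic with period 4.
So a(15) = a(1 + ((15-1) mod 4)) = a(3) = 2.

2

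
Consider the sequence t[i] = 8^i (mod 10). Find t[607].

2

Listing terms: t[1] = 8,  t[2] = 4,  t[3] = 2,  t[4] = 6,  t[5] = 8.
Since t[5] = t[1] = 8, the sequence is periodic with period 4.
So t[607] = t[1 + ((607-1) mod 4)] = t[3] = 2.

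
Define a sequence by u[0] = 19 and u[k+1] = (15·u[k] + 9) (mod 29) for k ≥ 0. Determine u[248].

Listing terms: u[0] = 19; u[1] = 4; u[2] = 11; u[3] = 0; u[4] = 9; u[5] = 28; u[6] = 23; u[7] = 6; u[8] = 12; u[9] = 15; u[10] = 2; u[11] = 10; u[12] = 14; u[13] = 16; u[14] = 17; u[15] = 3; u[16] = 25; u[17] = 7; u[18] = 27; u[19] = 8; u[20] = 13; u[21] = 1; u[22] = 24; u[23] = 21; u[24] = 5; u[25] = 26; u[26] = 22; u[27] = 20; u[28] = 19.
Since u[28] = u[0] = 19, the sequence is periodic with period 28.
So u[248] = u[0 + ((248-0) mod 28)] = u[24] = 5.

5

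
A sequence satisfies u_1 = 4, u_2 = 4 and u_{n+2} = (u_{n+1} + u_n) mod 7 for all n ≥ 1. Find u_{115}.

Listing terms: u_1 = 4; u_2 = 4; u_3 = 1; u_4 = 5; u_5 = 6; u_6 = 4; u_7 = 3; u_8 = 0; u_9 = 3; u_{10} = 3; u_{11} = 6; u_{12} = 2; u_{13} = 1; u_{14} = 3; u_{15} = 4; u_{16} = 0; u_{17} = 4; u_{18} = 4.
The sequence repeats with period 16.
(115 - 1) mod 16 = 2, so u_{115} = u_3 = 1.

1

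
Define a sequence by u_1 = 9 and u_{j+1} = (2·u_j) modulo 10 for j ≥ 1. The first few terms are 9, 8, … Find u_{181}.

Listing terms: u_1 = 9, u_2 = 8, u_3 = 6, u_4 = 2, u_5 = 4, u_6 = 8.
Since u_6 = u_2 = 8, the sequence is eventually periodic: after a pre-period of length 1 it cycles with period 4.
For j ≥ 2, u_j depends only on (j - 2) mod 4. (181 - 2) mod 4 = 3, so u_{181} = u_5 = 4.

4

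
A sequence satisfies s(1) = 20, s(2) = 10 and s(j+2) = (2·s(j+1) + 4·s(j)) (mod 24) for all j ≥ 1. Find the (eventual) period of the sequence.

8

Computing terms: s(1) = 20; s(2) = 10; s(3) = 4; s(4) = 0; s(5) = 16; s(6) = 8; s(7) = 8; s(8) = 0; s(9) = 8; s(10) = 16; s(11) = 16; s(12) = 0; s(13) = 16.
Since (s(12), s(13)) = (s(4), s(5)) = (0, 16) (two consecutive terms determine the rest), the sequence is eventually periodic: after a pre-period of length 3 it cycles with period 8.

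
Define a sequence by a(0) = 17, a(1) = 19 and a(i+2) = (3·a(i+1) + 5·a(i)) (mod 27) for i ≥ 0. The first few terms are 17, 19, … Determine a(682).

Computing terms: a(0) = 17; a(1) = 19; a(2) = 7; a(3) = 8; a(4) = 5; a(5) = 1; a(6) = 1; a(7) = 8; a(8) = 2; a(9) = 19; a(10) = 13; a(11) = 26; a(12) = 8; a(13) = 19; a(14) = 16; a(15) = 8; a(16) = 23; a(17) = 1; a(18) = 10; a(19) = 8; a(20) = 20; a(21) = 19; a(22) = 22; a(23) = 26; a(24) = 26; a(25) = 19; a(26) = 25; a(27) = 8; a(28) = 14; a(29) = 1; a(30) = 19; a(31) = 8; a(32) = 11; a(33) = 19; a(34) = 4; a(35) = 26; a(36) = 17; a(37) = 19.
The sequence repeats with period 36.
So a(682) = a(0 + ((682-0) mod 36)) = a(34) = 4.

4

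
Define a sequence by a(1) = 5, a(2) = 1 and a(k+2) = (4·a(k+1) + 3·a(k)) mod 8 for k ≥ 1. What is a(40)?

7

Listing terms: a(1) = 5; a(2) = 1; a(3) = 3; a(4) = 7; a(5) = 5; a(6) = 1.
Since (a(5), a(6)) = (a(1), a(2)) = (5, 1) (two consecutive terms determine the rest), the sequence is periodic with period 4.
(40 - 1) mod 4 = 3, so a(40) = a(4) = 7.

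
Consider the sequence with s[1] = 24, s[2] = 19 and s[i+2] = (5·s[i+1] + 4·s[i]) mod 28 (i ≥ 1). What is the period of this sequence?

s[1] = 24,  s[2] = 19,  s[3] = 23,  s[4] = 23,  s[5] = 11,  s[6] = 7,  s[7] = 23,  s[8] = 3,  s[9] = 23,  s[10] = 15,  s[11] = 27,  s[12] = 27,  s[13] = 19,  s[14] = 7,  s[15] = 27,  s[16] = 23,  s[17] = 27,  s[18] = 3,  s[19] = 11,  s[20] = 11,  s[21] = 15,  s[22] = 7,  s[23] = 11,  s[24] = 27,  s[25] = 11,  s[26] = 23,  s[27] = 19,  s[28] = 19,  s[29] = 3,  s[30] = 7,  s[31] = 19,  s[32] = 11,  s[33] = 19,  s[34] = 27,  s[35] = 15,  s[36] = 15,  s[37] = 23,  s[38] = 7,  s[39] = 15,  s[40] = 19,  s[41] = 15,  s[42] = 11,  s[43] = 3,  s[44] = 3,  s[45] = 27,  s[46] = 7,  s[47] = 3,  s[48] = 15,  s[49] = 3,  s[50] = 19,  s[51] = 23.
Since (s[50], s[51]) = (s[2], s[3]) = (19, 23) (two consecutive terms determine the rest), the sequence is eventually periodic: after a pre-period of length 1 it cycles with period 48.

48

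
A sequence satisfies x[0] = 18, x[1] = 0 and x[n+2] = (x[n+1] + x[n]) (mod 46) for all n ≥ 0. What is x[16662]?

44

x[0] = 18, x[1] = 0, x[2] = 18, x[3] = 18, x[4] = 36, x[5] = 8, x[6] = 44, x[7] = 6, x[8] = 4, x[9] = 10, x[10] = 14, x[11] = 24, x[12] = 38, x[13] = 16, x[14] = 8, x[15] = 24, x[16] = 32, x[17] = 10, x[18] = 42, x[19] = 6, x[20] = 2, x[21] = 8, x[22] = 10, x[23] = 18, x[24] = 28, x[25] = 0, x[26] = 28, x[27] = 28, x[28] = 10, x[29] = 38, x[30] = 2, x[31] = 40, x[32] = 42, x[33] = 36, x[34] = 32, x[35] = 22, x[36] = 8, x[37] = 30, x[38] = 38, x[39] = 22, x[40] = 14, x[41] = 36, x[42] = 4, x[43] = 40, x[44] = 44, x[45] = 38, x[46] = 36, x[47] = 28, x[48] = 18, x[49] = 0.
Since (x[48], x[49]) = (x[0], x[1]) = (18, 0) (two consecutive terms determine the rest), the sequence is periodic with period 48.
(16662 - 0) mod 48 = 6, so x[16662] = x[6] = 44.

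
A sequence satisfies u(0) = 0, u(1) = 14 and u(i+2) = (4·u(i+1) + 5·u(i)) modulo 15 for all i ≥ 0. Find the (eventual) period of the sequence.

Computing terms: u(0) = 0; u(1) = 14; u(2) = 11; u(3) = 9; u(4) = 1; u(5) = 4; u(6) = 6; u(7) = 14; u(8) = 11.
Since (u(7), u(8)) = (u(1), u(2)) = (14, 11) (two consecutive terms determine the rest), the sequence is eventually periodic: after a pre-period of length 1 it cycles with period 6.

6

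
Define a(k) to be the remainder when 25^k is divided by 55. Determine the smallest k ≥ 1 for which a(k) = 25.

We have a(0) = 1; a(1) = 25; a(2) = 20; a(3) = 5; a(4) = 15; a(5) = 45; a(6) = 25.
Since a(6) = a(1) = 25, the sequence is eventually periodic: after a pre-period of length 1 it cycles with period 5.
The value 25 first appears (with k ≥ 1) at a(1).

1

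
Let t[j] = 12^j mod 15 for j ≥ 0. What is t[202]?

t[0] = 1,  t[1] = 12,  t[2] = 9,  t[3] = 3,  t[4] = 6,  t[5] = 12.
Since t[5] = t[1] = 12, the sequence is eventually periodic: after a pre-period of length 1 it cycles with period 4.
For j ≥ 1, t[j] depends only on (j - 1) mod 4. (202 - 1) mod 4 = 1, so t[202] = t[2] = 9.

9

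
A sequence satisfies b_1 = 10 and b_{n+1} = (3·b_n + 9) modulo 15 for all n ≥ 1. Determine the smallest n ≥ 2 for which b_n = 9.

2

We have b_1 = 10, b_2 = 9, b_3 = 6, b_4 = 12, b_5 = 0, b_6 = 9.
Since b_6 = b_2 = 9, the sequence is eventually periodic: after a pre-period of length 1 it cycles with period 4.
The value 9 first appears (with n ≥ 2) at b_2.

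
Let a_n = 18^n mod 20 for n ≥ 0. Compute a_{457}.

We have a_0 = 1; a_1 = 18; a_2 = 4; a_3 = 12; a_4 = 16; a_5 = 8; a_6 = 4.
Since a_6 = a_2 = 4, the sequence is eventually periodic: after a pre-period of length 2 it cycles with period 4.
For n ≥ 2, a_n depends only on (n - 2) mod 4. (457 - 2) mod 4 = 3, so a_{457} = a_5 = 8.

8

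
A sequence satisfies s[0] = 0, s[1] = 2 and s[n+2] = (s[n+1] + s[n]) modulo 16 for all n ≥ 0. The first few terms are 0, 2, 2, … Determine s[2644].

6

We have s[0] = 0,  s[1] = 2,  s[2] = 2,  s[3] = 4,  s[4] = 6,  s[5] = 10,  s[6] = 0,  s[7] = 10,  s[8] = 10,  s[9] = 4,  s[10] = 14,  s[11] = 2,  s[12] = 0,  s[13] = 2.
The sequence repeats with period 12.
(2644 - 0) mod 12 = 4, so s[2644] = s[4] = 6.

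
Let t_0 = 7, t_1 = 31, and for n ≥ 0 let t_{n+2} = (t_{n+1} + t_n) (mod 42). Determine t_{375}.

39

We have t_0 = 7; t_1 = 31; t_2 = 38; t_3 = 27; t_4 = 23; t_5 = 8; t_6 = 31; t_7 = 39; t_8 = 28; t_9 = 25; t_{10} = 11; t_{11} = 36; t_{12} = 5; t_{13} = 41; t_{14} = 4; t_{15} = 3; t_{16} = 7; t_{17} = 10; t_{18} = 17; t_{19} = 27; t_{20} = 2; t_{21} = 29; t_{22} = 31; t_{23} = 18; t_{24} = 7; t_{25} = 25; t_{26} = 32; t_{27} = 15; t_{28} = 5; t_{29} = 20; t_{30} = 25; t_{31} = 3; t_{32} = 28; t_{33} = 31; t_{34} = 17; t_{35} = 6; t_{36} = 23; t_{37} = 29; t_{38} = 10; t_{39} = 39; t_{40} = 7; t_{41} = 4; t_{42} = 11; t_{43} = 15; t_{44} = 26; t_{45} = 41; t_{46} = 25; t_{47} = 24; t_{48} = 7; t_{49} = 31.
The sequence repeats with period 48.
So t_{375} = t_{0 + ((375-0) mod 48)} = t_{39} = 39.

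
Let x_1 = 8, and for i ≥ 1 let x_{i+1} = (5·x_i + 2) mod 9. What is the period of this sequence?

6

Listing terms: x_1 = 8; x_2 = 6; x_3 = 5; x_4 = 0; x_5 = 2; x_6 = 3; x_7 = 8.
The sequence repeats with period 6.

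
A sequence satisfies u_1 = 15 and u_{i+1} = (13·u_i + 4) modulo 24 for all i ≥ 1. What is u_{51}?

Computing terms: u_1 = 15, u_2 = 7, u_3 = 23, u_4 = 15.
Since u_4 = u_1 = 15, the sequence is periodic with period 3.
So u_{51} = u_{1 + ((51-1) mod 3)} = u_3 = 23.

23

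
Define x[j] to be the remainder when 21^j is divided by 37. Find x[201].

Computing terms: x[0] = 1; x[1] = 21; x[2] = 34; x[3] = 11; x[4] = 9; x[5] = 4; x[6] = 10; x[7] = 25; x[8] = 7; x[9] = 36; x[10] = 16; x[11] = 3; x[12] = 26; x[13] = 28; x[14] = 33; x[15] = 27; x[16] = 12; x[17] = 30; x[18] = 1.
Since x[18] = x[0] = 1, the sequence is periodic with period 18.
So x[201] = x[0 + ((201-0) mod 18)] = x[3] = 11.

11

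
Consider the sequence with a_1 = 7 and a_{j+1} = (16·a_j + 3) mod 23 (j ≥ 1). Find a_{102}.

Computing terms: a_1 = 7; a_2 = 0; a_3 = 3; a_4 = 5; a_5 = 14; a_6 = 20; a_7 = 1; a_8 = 19; a_9 = 8; a_{10} = 16; a_{11} = 6; a_{12} = 7.
The sequence repeats with period 11.
So a_{102} = a_{1 + ((102-1) mod 11)} = a_3 = 3.

3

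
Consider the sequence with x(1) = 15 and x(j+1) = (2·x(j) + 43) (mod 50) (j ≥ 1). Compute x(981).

15

x(1) = 15, x(2) = 23, x(3) = 39, x(4) = 21, x(5) = 35, x(6) = 13, x(7) = 19, x(8) = 31, x(9) = 5, x(10) = 3, x(11) = 49, x(12) = 41, x(13) = 25, x(14) = 43, x(15) = 29, x(16) = 1, x(17) = 45, x(18) = 33, x(19) = 9, x(20) = 11, x(21) = 15.
Since x(21) = x(1) = 15, the sequence is periodic with period 20.
(981 - 1) mod 20 = 0, so x(981) = x(1) = 15.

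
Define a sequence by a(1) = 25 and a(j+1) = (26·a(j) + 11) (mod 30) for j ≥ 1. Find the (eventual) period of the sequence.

5

Listing terms: a(1) = 25; a(2) = 1; a(3) = 7; a(4) = 13; a(5) = 19; a(6) = 25.
The sequence repeats with period 5.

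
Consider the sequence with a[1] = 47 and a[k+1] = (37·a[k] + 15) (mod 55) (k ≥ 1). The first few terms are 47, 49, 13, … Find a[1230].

19

a[1] = 47; a[2] = 49; a[3] = 13; a[4] = 1; a[5] = 52; a[6] = 14; a[7] = 38; a[8] = 46; a[9] = 12; a[10] = 19; a[11] = 3; a[12] = 16; a[13] = 2; a[14] = 34; a[15] = 8; a[16] = 36; a[17] = 27; a[18] = 24; a[19] = 23; a[20] = 41; a[21] = 47.
The sequence repeats with period 20.
(1230 - 1) mod 20 = 9, so a[1230] = a[10] = 19.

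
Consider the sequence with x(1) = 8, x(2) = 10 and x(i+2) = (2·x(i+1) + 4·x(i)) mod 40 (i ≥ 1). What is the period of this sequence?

Computing terms: x(1) = 8; x(2) = 10; x(3) = 12; x(4) = 24; x(5) = 16; x(6) = 8; x(7) = 0; x(8) = 32; x(9) = 24; x(10) = 16.
Since (x(9), x(10)) = (x(4), x(5)) = (24, 16) (two consecutive terms determine the rest), the sequence is eventually periodic: after a pre-period of length 3 it cycles with period 5.

5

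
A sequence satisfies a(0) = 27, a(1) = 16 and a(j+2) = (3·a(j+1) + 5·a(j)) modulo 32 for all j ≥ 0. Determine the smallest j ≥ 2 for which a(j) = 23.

We have a(0) = 27,  a(1) = 16,  a(2) = 23,  a(3) = 21,  a(4) = 18,  a(5) = 31,  a(6) = 23,  a(7) = 0,  a(8) = 19,  a(9) = 25,  a(10) = 10,  a(11) = 27,  a(12) = 3,  a(13) = 16,  a(14) = 31,  a(15) = 13,  a(16) = 2,  a(17) = 7,  a(18) = 31,  a(19) = 0,  a(20) = 27,  a(21) = 17,  a(22) = 26,  a(23) = 3,  a(24) = 11,  a(25) = 16,  a(26) = 7,  a(27) = 5,  a(28) = 18,  a(29) = 15,  a(30) = 7,  a(31) = 0,  a(32) = 3,  a(33) = 9,  a(34) = 10,  a(35) = 11,  a(36) = 19,  a(37) = 16,  a(38) = 15,  a(39) = 29,  a(40) = 2,  a(41) = 23,  a(42) = 15,  a(43) = 0,  a(44) = 11,  a(45) = 1,  a(46) = 26,  a(47) = 19,  a(48) = 27,  a(49) = 16.
Since (a(48), a(49)) = (a(0), a(1)) = (27, 16) (two consecutive terms determine the rest), the sequence is periodic with period 48.
The value 23 first appears (with j ≥ 2) at a(2).

2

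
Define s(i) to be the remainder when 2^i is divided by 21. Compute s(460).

16

s(0) = 1; s(1) = 2; s(2) = 4; s(3) = 8; s(4) = 16; s(5) = 11; s(6) = 1.
The sequence repeats with period 6.
(460 - 0) mod 6 = 4, so s(460) = s(4) = 16.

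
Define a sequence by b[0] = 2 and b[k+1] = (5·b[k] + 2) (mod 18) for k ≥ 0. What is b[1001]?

Listing terms: b[0] = 2,  b[1] = 12,  b[2] = 8,  b[3] = 6,  b[4] = 14,  b[5] = 0,  b[6] = 2.
Since b[6] = b[0] = 2, the sequence is periodic with period 6.
(1001 - 0) mod 6 = 5, so b[1001] = b[5] = 0.

0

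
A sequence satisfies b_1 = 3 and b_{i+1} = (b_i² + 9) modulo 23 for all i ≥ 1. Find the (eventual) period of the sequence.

3

Listing terms: b_1 = 3, b_2 = 18, b_3 = 11, b_4 = 15, b_5 = 4, b_6 = 2, b_7 = 13, b_8 = 17, b_9 = 22, b_{10} = 10, b_{11} = 17.
Since b_{11} = b_8 = 17, the sequence is eventually periodic: after a pre-period of length 7 it cycles with period 3.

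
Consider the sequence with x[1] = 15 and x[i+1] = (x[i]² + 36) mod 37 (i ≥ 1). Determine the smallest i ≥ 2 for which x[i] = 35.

8

Listing terms: x[1] = 15; x[2] = 2; x[3] = 3; x[4] = 8; x[5] = 26; x[6] = 9; x[7] = 6; x[8] = 35; x[9] = 3.
Since x[9] = x[3] = 3, the sequence is eventually periodic: after a pre-period of length 2 it cycles with period 6.
The value 35 first appears (with i ≥ 2) at x[8].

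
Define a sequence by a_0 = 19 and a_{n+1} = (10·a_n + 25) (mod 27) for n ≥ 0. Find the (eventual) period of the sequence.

27

We have a_0 = 19; a_1 = 26; a_2 = 15; a_3 = 13; a_4 = 20; a_5 = 9; a_6 = 7; a_7 = 14; a_8 = 3; a_9 = 1; a_{10} = 8; a_{11} = 24; a_{12} = 22; a_{13} = 2; a_{14} = 18; a_{15} = 16; a_{16} = 23; a_{17} = 12; a_{18} = 10; a_{19} = 17; a_{20} = 6; a_{21} = 4; a_{22} = 11; a_{23} = 0; a_{24} = 25; a_{25} = 5; a_{26} = 21; a_{27} = 19.
The sequence repeats with period 27.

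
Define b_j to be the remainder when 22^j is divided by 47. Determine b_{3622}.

28

b_1 = 22,  b_2 = 14,  b_3 = 26,  b_4 = 8,  b_5 = 35,  b_6 = 18,  b_7 = 20,  b_8 = 17,  b_9 = 45,  b_{10} = 3,  b_{11} = 19,  b_{12} = 42,  b_{13} = 31,  b_{14} = 24,  b_{15} = 11,  b_{16} = 7,  b_{17} = 13,  b_{18} = 4,  b_{19} = 41,  b_{20} = 9,  b_{21} = 10,  b_{22} = 32,  b_{23} = 46,  b_{24} = 25,  b_{25} = 33,  b_{26} = 21,  b_{27} = 39,  b_{28} = 12,  b_{29} = 29,  b_{30} = 27,  b_{31} = 30,  b_{32} = 2,  b_{33} = 44,  b_{34} = 28,  b_{35} = 5,  b_{36} = 16,  b_{37} = 23,  b_{38} = 36,  b_{39} = 40,  b_{40} = 34,  b_{41} = 43,  b_{42} = 6,  b_{43} = 38,  b_{44} = 37,  b_{45} = 15,  b_{46} = 1,  b_{47} = 22.
Since b_{47} = b_1 = 22, the sequence is periodic with period 46.
So b_{3622} = b_{1 + ((3622-1) mod 46)} = b_{34} = 28.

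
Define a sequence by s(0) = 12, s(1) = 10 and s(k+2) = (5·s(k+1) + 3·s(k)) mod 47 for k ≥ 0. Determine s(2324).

42

Listing terms: s(0) = 12, s(1) = 10, s(2) = 39, s(3) = 37, s(4) = 20, s(5) = 23, s(6) = 34, s(7) = 4, s(8) = 28, s(9) = 11, s(10) = 45, s(11) = 23, s(12) = 15, s(13) = 3, s(14) = 13, s(15) = 27, s(16) = 33, s(17) = 11, s(18) = 13, s(19) = 4, s(20) = 12, s(21) = 25, s(22) = 20, s(23) = 34, s(24) = 42, s(25) = 30, s(26) = 41, s(27) = 13, s(28) = 0, s(29) = 39, s(30) = 7, s(31) = 11, s(32) = 29, s(33) = 37, s(34) = 37, s(35) = 14, s(36) = 40, s(37) = 7, s(38) = 14, s(39) = 44, s(40) = 27, s(41) = 32, s(42) = 6, s(43) = 32, s(44) = 37, s(45) = 46, s(46) = 12, s(47) = 10.
The sequence repeats with period 46.
(2324 - 0) mod 46 = 24, so s(2324) = s(24) = 42.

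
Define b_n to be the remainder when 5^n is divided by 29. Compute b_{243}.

b_0 = 1,  b_1 = 5,  b_2 = 25,  b_3 = 9,  b_4 = 16,  b_5 = 22,  b_6 = 23,  b_7 = 28,  b_8 = 24,  b_9 = 4,  b_{10} = 20,  b_{11} = 13,  b_{12} = 7,  b_{13} = 6,  b_{14} = 1.
The sequence repeats with period 14.
So b_{243} = b_{0 + ((243-0) mod 14)} = b_5 = 22.

22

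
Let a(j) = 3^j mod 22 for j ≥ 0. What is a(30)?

a(0) = 1, a(1) = 3, a(2) = 9, a(3) = 5, a(4) = 15, a(5) = 1.
Since a(5) = a(0) = 1, the sequence is periodic with period 5.
(30 - 0) mod 5 = 0, so a(30) = a(0) = 1.

1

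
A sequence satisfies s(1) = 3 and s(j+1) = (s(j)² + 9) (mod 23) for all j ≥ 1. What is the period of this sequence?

3

s(1) = 3, s(2) = 18, s(3) = 11, s(4) = 15, s(5) = 4, s(6) = 2, s(7) = 13, s(8) = 17, s(9) = 22, s(10) = 10, s(11) = 17.
Since s(11) = s(8) = 17, the sequence is eventually periodic: after a pre-period of length 7 it cycles with period 3.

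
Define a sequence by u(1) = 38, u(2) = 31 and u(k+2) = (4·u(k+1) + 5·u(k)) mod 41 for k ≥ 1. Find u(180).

25

Listing terms: u(1) = 38,  u(2) = 31,  u(3) = 27,  u(4) = 17,  u(5) = 39,  u(6) = 36,  u(7) = 11,  u(8) = 19,  u(9) = 8,  u(10) = 4,  u(11) = 15,  u(12) = 39,  u(13) = 26,  u(14) = 12,  u(15) = 14,  u(16) = 34,  u(17) = 1,  u(18) = 10,  u(19) = 4,  u(20) = 25,  u(21) = 38,  u(22) = 31.
The sequence repeats with period 20.
So u(180) = u(1 + ((180-1) mod 20)) = u(20) = 25.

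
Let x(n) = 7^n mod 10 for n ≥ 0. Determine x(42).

Listing terms: x(0) = 1, x(1) = 7, x(2) = 9, x(3) = 3, x(4) = 1.
The sequence repeats with period 4.
(42 - 0) mod 4 = 2, so x(42) = x(2) = 9.

9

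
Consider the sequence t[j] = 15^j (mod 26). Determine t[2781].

Listing terms: t[1] = 15,  t[2] = 17,  t[3] = 21,  t[4] = 3,  t[5] = 19,  t[6] = 25,  t[7] = 11,  t[8] = 9,  t[9] = 5,  t[10] = 23,  t[11] = 7,  t[12] = 1,  t[13] = 15.
The sequence repeats with period 12.
So t[2781] = t[1 + ((2781-1) mod 12)] = t[9] = 5.

5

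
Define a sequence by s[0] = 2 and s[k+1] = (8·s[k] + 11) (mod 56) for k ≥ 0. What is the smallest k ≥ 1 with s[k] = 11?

4

s[0] = 2, s[1] = 27, s[2] = 3, s[3] = 35, s[4] = 11, s[5] = 43, s[6] = 19, s[7] = 51, s[8] = 27.
Since s[8] = s[1] = 27, the sequence is eventually periodic: after a pre-period of length 1 it cycles with period 7.
The value 11 first appears (with k ≥ 1) at s[4].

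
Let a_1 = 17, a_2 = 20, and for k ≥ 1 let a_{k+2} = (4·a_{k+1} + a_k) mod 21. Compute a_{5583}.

20

Computing terms: a_1 = 17, a_2 = 20, a_3 = 13, a_4 = 9, a_5 = 7, a_6 = 16, a_7 = 8, a_8 = 6, a_9 = 11, a_{10} = 8, a_{11} = 1, a_{12} = 12, a_{13} = 7, a_{14} = 19, a_{15} = 20, a_{16} = 15, a_{17} = 17, a_{18} = 20.
Since (a_{17}, a_{18}) = (a_1, a_2) = (17, 20) (two consecutive terms determine the rest), the sequence is periodic with period 16.
So a_{5583} = a_{1 + ((5583-1) mod 16)} = a_{15} = 20.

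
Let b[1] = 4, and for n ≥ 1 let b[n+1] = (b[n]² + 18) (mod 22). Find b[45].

Computing terms: b[1] = 4; b[2] = 12; b[3] = 8; b[4] = 16; b[5] = 10; b[6] = 8.
Since b[6] = b[3] = 8, the sequence is eventually periodic: after a pre-period of length 2 it cycles with period 3.
For n ≥ 3, b[n] depends only on (n - 3) mod 3. (45 - 3) mod 3 = 0, so b[45] = b[3] = 8.

8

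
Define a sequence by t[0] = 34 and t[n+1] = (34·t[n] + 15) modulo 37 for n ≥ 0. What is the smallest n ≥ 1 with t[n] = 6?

Computing terms: t[0] = 34,  t[1] = 24,  t[2] = 17,  t[3] = 1,  t[4] = 12,  t[5] = 16,  t[6] = 4,  t[7] = 3,  t[8] = 6,  t[9] = 34.
Since t[9] = t[0] = 34, the sequence is periodic with period 9.
The value 6 first appears (with n ≥ 1) at t[8].

8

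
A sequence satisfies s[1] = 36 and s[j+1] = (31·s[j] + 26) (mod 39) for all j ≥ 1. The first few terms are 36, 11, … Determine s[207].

s[1] = 36,  s[2] = 11,  s[3] = 16,  s[4] = 15,  s[5] = 23,  s[6] = 37,  s[7] = 3,  s[8] = 2,  s[9] = 10,  s[10] = 24,  s[11] = 29,  s[12] = 28,  s[13] = 36.
The sequence repeats with period 12.
(207 - 1) mod 12 = 2, so s[207] = s[3] = 16.

16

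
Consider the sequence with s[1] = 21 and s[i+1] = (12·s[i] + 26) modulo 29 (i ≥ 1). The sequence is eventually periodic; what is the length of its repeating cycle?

Listing terms: s[1] = 21; s[2] = 17; s[3] = 27; s[4] = 2; s[5] = 21.
Since s[5] = s[1] = 21, the sequence is periodic with period 4.

4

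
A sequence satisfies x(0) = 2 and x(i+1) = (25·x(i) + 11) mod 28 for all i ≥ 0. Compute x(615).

23

Computing terms: x(0) = 2,  x(1) = 5,  x(2) = 24,  x(3) = 23,  x(4) = 26,  x(5) = 17,  x(6) = 16,  x(7) = 19,  x(8) = 10,  x(9) = 9,  x(10) = 12,  x(11) = 3,  x(12) = 2.
The sequence repeats with period 12.
So x(615) = x(0 + ((615-0) mod 12)) = x(3) = 23.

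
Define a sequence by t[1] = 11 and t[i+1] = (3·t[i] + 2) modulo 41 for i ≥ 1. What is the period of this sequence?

8

Computing terms: t[1] = 11, t[2] = 35, t[3] = 25, t[4] = 36, t[5] = 28, t[6] = 4, t[7] = 14, t[8] = 3, t[9] = 11.
The sequence repeats with period 8.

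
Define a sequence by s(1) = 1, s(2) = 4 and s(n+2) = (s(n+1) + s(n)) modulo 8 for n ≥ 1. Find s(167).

6

Listing terms: s(1) = 1,  s(2) = 4,  s(3) = 5,  s(4) = 1,  s(5) = 6,  s(6) = 7,  s(7) = 5,  s(8) = 4,  s(9) = 1,  s(10) = 5,  s(11) = 6,  s(12) = 3,  s(13) = 1,  s(14) = 4.
The sequence repeats with period 12.
(167 - 1) mod 12 = 10, so s(167) = s(11) = 6.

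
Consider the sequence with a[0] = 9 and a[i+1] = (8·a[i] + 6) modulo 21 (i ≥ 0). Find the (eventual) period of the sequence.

Computing terms: a[0] = 9,  a[1] = 15,  a[2] = 0,  a[3] = 6,  a[4] = 12,  a[5] = 18,  a[6] = 3,  a[7] = 9.
Since a[7] = a[0] = 9, the sequence is periodic with period 7.

7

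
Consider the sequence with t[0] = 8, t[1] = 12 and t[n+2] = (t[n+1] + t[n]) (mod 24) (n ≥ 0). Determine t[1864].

t[0] = 8, t[1] = 12, t[2] = 20, t[3] = 8, t[4] = 4, t[5] = 12, t[6] = 16, t[7] = 4, t[8] = 20, t[9] = 0, t[10] = 20, t[11] = 20, t[12] = 16, t[13] = 12, t[14] = 4, t[15] = 16, t[16] = 20, t[17] = 12, t[18] = 8, t[19] = 20, t[20] = 4, t[21] = 0, t[22] = 4, t[23] = 4, t[24] = 8, t[25] = 12.
Since (t[24], t[25]) = (t[0], t[1]) = (8, 12) (two consecutive terms determine the rest), the sequence is periodic with period 24.
(1864 - 0) mod 24 = 16, so t[1864] = t[16] = 20.

20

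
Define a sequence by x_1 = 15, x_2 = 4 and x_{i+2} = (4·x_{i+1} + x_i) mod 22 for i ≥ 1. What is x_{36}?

12

Computing terms: x_1 = 15,  x_2 = 4,  x_3 = 9,  x_4 = 18,  x_5 = 15,  x_6 = 12,  x_7 = 19,  x_8 = 0,  x_9 = 19,  x_{10} = 10,  x_{11} = 15,  x_{12} = 4.
Since (x_{11}, x_{12}) = (x_1, x_2) = (15, 4) (two consecutive terms determine the rest), the sequence is periodic with period 10.
So x_{36} = x_{1 + ((36-1) mod 10)} = x_6 = 12.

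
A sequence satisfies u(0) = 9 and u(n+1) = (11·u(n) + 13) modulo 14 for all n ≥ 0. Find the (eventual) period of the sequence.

Listing terms: u(0) = 9, u(1) = 0, u(2) = 13, u(3) = 2, u(4) = 7, u(5) = 6, u(6) = 9.
The sequence repeats with period 6.

6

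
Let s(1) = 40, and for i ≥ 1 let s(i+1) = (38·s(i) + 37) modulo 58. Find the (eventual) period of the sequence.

Listing terms: s(1) = 40,  s(2) = 49,  s(3) = 43,  s(4) = 47,  s(5) = 25,  s(6) = 1,  s(7) = 17,  s(8) = 45,  s(9) = 7,  s(10) = 13,  s(11) = 9,  s(12) = 31,  s(13) = 55,  s(14) = 39,  s(15) = 11,  s(16) = 49.
Since s(16) = s(2) = 49, the sequence is eventually periodic: after a pre-period of length 1 it cycles with period 14.

14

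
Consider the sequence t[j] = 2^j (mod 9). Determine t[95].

Computing terms: t[1] = 2, t[2] = 4, t[3] = 8, t[4] = 7, t[5] = 5, t[6] = 1, t[7] = 2.
The sequence repeats with period 6.
(95 - 1) mod 6 = 4, so t[95] = t[5] = 5.

5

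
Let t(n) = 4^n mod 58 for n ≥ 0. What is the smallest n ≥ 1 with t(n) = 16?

Computing terms: t(0) = 1, t(1) = 4, t(2) = 16, t(3) = 6, t(4) = 24, t(5) = 38, t(6) = 36, t(7) = 28, t(8) = 54, t(9) = 42, t(10) = 52, t(11) = 34, t(12) = 20, t(13) = 22, t(14) = 30, t(15) = 4.
Since t(15) = t(1) = 4, the sequence is eventually periodic: after a pre-period of length 1 it cycles with period 14.
The value 16 first appears (with n ≥ 1) at t(2).

2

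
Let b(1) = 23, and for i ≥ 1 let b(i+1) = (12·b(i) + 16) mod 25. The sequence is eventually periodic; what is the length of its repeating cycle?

Listing terms: b(1) = 23, b(2) = 17, b(3) = 20, b(4) = 6, b(5) = 13, b(6) = 22, b(7) = 5, b(8) = 1, b(9) = 3, b(10) = 2, b(11) = 15, b(12) = 21, b(13) = 18, b(14) = 7, b(15) = 0, b(16) = 16, b(17) = 8, b(18) = 12, b(19) = 10, b(20) = 11, b(21) = 23.
The sequence repeats with period 20.

20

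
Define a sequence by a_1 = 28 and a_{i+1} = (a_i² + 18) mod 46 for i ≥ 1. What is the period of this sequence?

Computing terms: a_1 = 28, a_2 = 20, a_3 = 4, a_4 = 34, a_5 = 24, a_6 = 42, a_7 = 34.
Since a_7 = a_4 = 34, the sequence is eventually periodic: after a pre-period of length 3 it cycles with period 3.

3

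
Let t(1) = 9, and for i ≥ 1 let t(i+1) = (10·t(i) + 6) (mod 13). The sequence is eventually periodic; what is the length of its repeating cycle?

6

Computing terms: t(1) = 9,  t(2) = 5,  t(3) = 4,  t(4) = 7,  t(5) = 11,  t(6) = 12,  t(7) = 9.
Since t(7) = t(1) = 9, the sequence is periodic with period 6.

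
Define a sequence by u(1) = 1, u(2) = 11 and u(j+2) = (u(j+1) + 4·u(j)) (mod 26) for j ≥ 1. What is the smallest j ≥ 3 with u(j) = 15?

Computing terms: u(1) = 1; u(2) = 11; u(3) = 15; u(4) = 7; u(5) = 15; u(6) = 17; u(7) = 25; u(8) = 15; u(9) = 11; u(10) = 19; u(11) = 11; u(12) = 9; u(13) = 1; u(14) = 11.
Since (u(13), u(14)) = (u(1), u(2)) = (1, 11) (two consecutive terms determine the rest), the sequence is periodic with period 12.
The value 15 first appears (with j ≥ 3) at u(3).

3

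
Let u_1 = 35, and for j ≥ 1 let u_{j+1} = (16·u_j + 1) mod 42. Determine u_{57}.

u_1 = 35; u_2 = 15; u_3 = 31; u_4 = 35.
Since u_4 = u_1 = 35, the sequence is periodic with period 3.
So u_{57} = u_{1 + ((57-1) mod 3)} = u_3 = 31.

31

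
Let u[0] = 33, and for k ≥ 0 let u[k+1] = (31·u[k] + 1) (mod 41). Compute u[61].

Listing terms: u[0] = 33, u[1] = 40, u[2] = 11, u[3] = 14, u[4] = 25, u[5] = 38, u[6] = 31, u[7] = 19, u[8] = 16, u[9] = 5, u[10] = 33.
Since u[10] = u[0] = 33, the sequence is periodic with period 10.
(61 - 0) mod 10 = 1, so u[61] = u[1] = 40.

40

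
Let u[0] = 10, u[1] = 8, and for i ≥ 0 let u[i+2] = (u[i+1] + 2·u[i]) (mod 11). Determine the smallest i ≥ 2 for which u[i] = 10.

Computing terms: u[0] = 10, u[1] = 8, u[2] = 6, u[3] = 0, u[4] = 1, u[5] = 1, u[6] = 3, u[7] = 5, u[8] = 0, u[9] = 10, u[10] = 10, u[11] = 8.
Since (u[10], u[11]) = (u[0], u[1]) = (10, 8) (two consecutive terms determine the rest), the sequence is periodic with period 10.
The value 10 first appears (with i ≥ 2) at u[9].

9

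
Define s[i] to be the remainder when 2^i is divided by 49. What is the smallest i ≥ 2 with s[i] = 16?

s[1] = 2,  s[2] = 4,  s[3] = 8,  s[4] = 16,  s[5] = 32,  s[6] = 15,  s[7] = 30,  s[8] = 11,  s[9] = 22,  s[10] = 44,  s[11] = 39,  s[12] = 29,  s[13] = 9,  s[14] = 18,  s[15] = 36,  s[16] = 23,  s[17] = 46,  s[18] = 43,  s[19] = 37,  s[20] = 25,  s[21] = 1,  s[22] = 2.
Since s[22] = s[1] = 2, the sequence is periodic with period 21.
The value 16 first appears (with i ≥ 2) at s[4].

4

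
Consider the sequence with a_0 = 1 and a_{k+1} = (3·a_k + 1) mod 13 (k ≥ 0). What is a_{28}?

We have a_0 = 1,  a_1 = 4,  a_2 = 0,  a_3 = 1.
Since a_3 = a_0 = 1, the sequence is periodic with period 3.
(28 - 0) mod 3 = 1, so a_{28} = a_1 = 4.

4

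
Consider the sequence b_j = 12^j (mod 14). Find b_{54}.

We have b_0 = 1; b_1 = 12; b_2 = 4; b_3 = 6; b_4 = 2; b_5 = 10; b_6 = 8; b_7 = 12.
Since b_7 = b_1 = 12, the sequence is eventually periodic: after a pre-period of length 1 it cycles with period 6.
For j ≥ 1, b_j depends only on (j - 1) mod 6. (54 - 1) mod 6 = 5, so b_{54} = b_6 = 8.

8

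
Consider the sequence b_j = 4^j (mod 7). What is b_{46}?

b_0 = 1; b_1 = 4; b_2 = 2; b_3 = 1.
The sequence repeats with period 3.
So b_{46} = b_{0 + ((46-0) mod 3)} = b_1 = 4.

4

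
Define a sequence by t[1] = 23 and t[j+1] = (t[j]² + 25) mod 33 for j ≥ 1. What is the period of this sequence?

3

Computing terms: t[1] = 23,  t[2] = 26,  t[3] = 8,  t[4] = 23.
Since t[4] = t[1] = 23, the sequence is periodic with period 3.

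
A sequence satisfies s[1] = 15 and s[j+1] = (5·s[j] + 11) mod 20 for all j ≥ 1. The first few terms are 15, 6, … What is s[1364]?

16

Listing terms: s[1] = 15, s[2] = 6, s[3] = 1, s[4] = 16, s[5] = 11, s[6] = 6.
Since s[6] = s[2] = 6, the sequence is eventually periodic: after a pre-period of length 1 it cycles with period 4.
For j ≥ 2, s[j] depends only on (j - 2) mod 4. (1364 - 2) mod 4 = 2, so s[1364] = s[4] = 16.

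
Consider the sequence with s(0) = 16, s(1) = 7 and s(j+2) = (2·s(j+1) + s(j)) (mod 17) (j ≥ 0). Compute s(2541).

13

Computing terms: s(0) = 16, s(1) = 7, s(2) = 13, s(3) = 16, s(4) = 11, s(5) = 4, s(6) = 2, s(7) = 8, s(8) = 1, s(9) = 10, s(10) = 4, s(11) = 1, s(12) = 6, s(13) = 13, s(14) = 15, s(15) = 9, s(16) = 16, s(17) = 7.
Since (s(16), s(17)) = (s(0), s(1)) = (16, 7) (two consecutive terms determine the rest), the sequence is periodic with period 16.
So s(2541) = s(0 + ((2541-0) mod 16)) = s(13) = 13.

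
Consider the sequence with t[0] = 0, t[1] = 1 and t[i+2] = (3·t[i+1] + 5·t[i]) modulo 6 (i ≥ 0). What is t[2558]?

Computing terms: t[0] = 0; t[1] = 1; t[2] = 3; t[3] = 2; t[4] = 3; t[5] = 1; t[6] = 0; t[7] = 5; t[8] = 3; t[9] = 4; t[10] = 3; t[11] = 5; t[12] = 0; t[13] = 1.
Since (t[12], t[13]) = (t[0], t[1]) = (0, 1) (two consecutive terms determine the rest), the sequence is periodic with period 12.
(2558 - 0) mod 12 = 2, so t[2558] = t[2] = 3.

3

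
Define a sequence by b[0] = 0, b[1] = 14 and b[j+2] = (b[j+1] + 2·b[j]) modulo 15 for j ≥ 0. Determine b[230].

We have b[0] = 0; b[1] = 14; b[2] = 14; b[3] = 12; b[4] = 10; b[5] = 4; b[6] = 9; b[7] = 2; b[8] = 5; b[9] = 9; b[10] = 4; b[11] = 7; b[12] = 0; b[13] = 14.
Since (b[12], b[13]) = (b[0], b[1]) = (0, 14) (two consecutive terms determine the rest), the sequence is periodic with period 12.
(230 - 0) mod 12 = 2, so b[230] = b[2] = 14.

14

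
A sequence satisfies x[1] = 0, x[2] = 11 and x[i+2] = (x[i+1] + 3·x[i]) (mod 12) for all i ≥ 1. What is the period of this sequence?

6

Computing terms: x[1] = 0,  x[2] = 11,  x[3] = 11,  x[4] = 8,  x[5] = 5,  x[6] = 5,  x[7] = 8,  x[8] = 11,  x[9] = 11.
Since (x[8], x[9]) = (x[2], x[3]) = (11, 11) (two consecutive terms determine the rest), the sequence is eventually periodic: after a pre-period of length 1 it cycles with period 6.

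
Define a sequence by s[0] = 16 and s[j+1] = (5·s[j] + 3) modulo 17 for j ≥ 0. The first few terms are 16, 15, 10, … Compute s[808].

Listing terms: s[0] = 16; s[1] = 15; s[2] = 10; s[3] = 2; s[4] = 13; s[5] = 0; s[6] = 3; s[7] = 1; s[8] = 8; s[9] = 9; s[10] = 14; s[11] = 5; s[12] = 11; s[13] = 7; s[14] = 4; s[15] = 6; s[16] = 16.
Since s[16] = s[0] = 16, the sequence is periodic with period 16.
So s[808] = s[0 + ((808-0) mod 16)] = s[8] = 8.

8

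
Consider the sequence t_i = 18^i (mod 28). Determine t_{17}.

Listing terms: t_0 = 1,  t_1 = 18,  t_2 = 16,  t_3 = 8,  t_4 = 4,  t_5 = 16.
Since t_5 = t_2 = 16, the sequence is eventually periodic: after a pre-period of length 2 it cycles with period 3.
For i ≥ 2, t_i depends only on (i - 2) mod 3. (17 - 2) mod 3 = 0, so t_{17} = t_2 = 16.

16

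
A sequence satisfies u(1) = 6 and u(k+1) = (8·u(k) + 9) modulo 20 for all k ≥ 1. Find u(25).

1

We have u(1) = 6; u(2) = 17; u(3) = 5; u(4) = 9; u(5) = 1; u(6) = 17.
Since u(6) = u(2) = 17, the sequence is eventually periodic: after a pre-period of length 1 it cycles with period 4.
For k ≥ 2, u(k) depends only on (k - 2) mod 4. (25 - 2) mod 4 = 3, so u(25) = u(5) = 1.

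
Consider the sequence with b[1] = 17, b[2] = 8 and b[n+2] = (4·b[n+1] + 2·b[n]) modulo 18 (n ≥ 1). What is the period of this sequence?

6

We have b[1] = 17,  b[2] = 8,  b[3] = 12,  b[4] = 10,  b[5] = 10,  b[6] = 6,  b[7] = 8,  b[8] = 8,  b[9] = 12.
Since (b[8], b[9]) = (b[2], b[3]) = (8, 12) (two consecutive terms determine the rest), the sequence is eventually periodic: after a pre-period of length 1 it cycles with period 6.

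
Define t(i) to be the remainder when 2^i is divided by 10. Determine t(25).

2

t(1) = 2,  t(2) = 4,  t(3) = 8,  t(4) = 6,  t(5) = 2.
The sequence repeats with period 4.
So t(25) = t(1 + ((25-1) mod 4)) = t(1) = 2.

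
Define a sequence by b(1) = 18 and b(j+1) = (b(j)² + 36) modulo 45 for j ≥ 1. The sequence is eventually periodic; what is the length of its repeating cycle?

Computing terms: b(1) = 18, b(2) = 0, b(3) = 36, b(4) = 27, b(5) = 0.
Since b(5) = b(2) = 0, the sequence is eventually periodic: after a pre-period of length 1 it cycles with period 3.

3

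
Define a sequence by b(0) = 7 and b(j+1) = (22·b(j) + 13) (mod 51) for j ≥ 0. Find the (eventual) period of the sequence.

48

b(0) = 7,  b(1) = 14,  b(2) = 15,  b(3) = 37,  b(4) = 11,  b(5) = 0,  b(6) = 13,  b(7) = 44,  b(8) = 12,  b(9) = 22,  b(10) = 38,  b(11) = 33,  b(12) = 25,  b(13) = 2,  b(14) = 6,  b(15) = 43,  b(16) = 41,  b(17) = 48,  b(18) = 49,  b(19) = 20,  b(20) = 45,  b(21) = 34,  b(22) = 47,  b(23) = 27,  b(24) = 46,  b(25) = 5,  b(26) = 21,  b(27) = 16,  b(28) = 8,  b(29) = 36,  b(30) = 40,  b(31) = 26,  b(32) = 24,  b(33) = 31,  b(34) = 32,  b(35) = 3,  b(36) = 28,  b(37) = 17,  b(38) = 30,  b(39) = 10,  b(40) = 29,  b(41) = 39,  b(42) = 4,  b(43) = 50,  b(44) = 42,  b(45) = 19,  b(46) = 23,  b(47) = 9,  b(48) = 7.
Since b(48) = b(0) = 7, the sequence is periodic with period 48.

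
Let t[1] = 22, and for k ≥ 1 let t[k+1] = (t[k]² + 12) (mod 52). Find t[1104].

t[1] = 22; t[2] = 28; t[3] = 16; t[4] = 8; t[5] = 24; t[6] = 16.
Since t[6] = t[3] = 16, the sequence is eventually periodic: after a pre-period of length 2 it cycles with period 3.
For k ≥ 3, t[k] depends only on (k - 3) mod 3. (1104 - 3) mod 3 = 0, so t[1104] = t[3] = 16.

16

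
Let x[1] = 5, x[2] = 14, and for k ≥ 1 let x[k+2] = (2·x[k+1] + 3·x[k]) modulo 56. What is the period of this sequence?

x[1] = 5,  x[2] = 14,  x[3] = 43,  x[4] = 16,  x[5] = 49,  x[6] = 34,  x[7] = 47,  x[8] = 28,  x[9] = 29,  x[10] = 30,  x[11] = 35,  x[12] = 48,  x[13] = 33,  x[14] = 42,  x[15] = 15,  x[16] = 44,  x[17] = 21,  x[18] = 6,  x[19] = 19,  x[20] = 0,  x[21] = 1,  x[22] = 2,  x[23] = 7,  x[24] = 20,  x[25] = 5,  x[26] = 14.
The sequence repeats with period 24.

24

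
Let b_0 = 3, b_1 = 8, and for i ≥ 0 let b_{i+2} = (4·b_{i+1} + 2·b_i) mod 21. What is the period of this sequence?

48

b_0 = 3, b_1 = 8, b_2 = 17, b_3 = 0, b_4 = 13, b_5 = 10, b_6 = 3, b_7 = 11, b_8 = 8, b_9 = 12, b_{10} = 1, b_{11} = 7, b_{12} = 9, b_{13} = 8, b_{14} = 8, b_{15} = 6, b_{16} = 19, b_{17} = 4, b_{18} = 12, b_{19} = 14, b_{20} = 17, b_{21} = 12, b_{22} = 19, b_{23} = 16, b_{24} = 18, b_{25} = 20, b_{26} = 11, b_{27} = 0, b_{28} = 1, b_{29} = 4, b_{30} = 18, b_{31} = 17, b_{32} = 20, b_{33} = 9, b_{34} = 13, b_{35} = 7, b_{36} = 12, b_{37} = 20, b_{38} = 20, b_{39} = 15, b_{40} = 16, b_{41} = 10, b_{42} = 9, b_{43} = 14, b_{44} = 11, b_{45} = 9, b_{46} = 16, b_{47} = 19, b_{48} = 3, b_{49} = 8.
Since (b_{48}, b_{49}) = (b_0, b_1) = (3, 8) (two consecutive terms determine the rest), the sequence is periodic with period 48.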